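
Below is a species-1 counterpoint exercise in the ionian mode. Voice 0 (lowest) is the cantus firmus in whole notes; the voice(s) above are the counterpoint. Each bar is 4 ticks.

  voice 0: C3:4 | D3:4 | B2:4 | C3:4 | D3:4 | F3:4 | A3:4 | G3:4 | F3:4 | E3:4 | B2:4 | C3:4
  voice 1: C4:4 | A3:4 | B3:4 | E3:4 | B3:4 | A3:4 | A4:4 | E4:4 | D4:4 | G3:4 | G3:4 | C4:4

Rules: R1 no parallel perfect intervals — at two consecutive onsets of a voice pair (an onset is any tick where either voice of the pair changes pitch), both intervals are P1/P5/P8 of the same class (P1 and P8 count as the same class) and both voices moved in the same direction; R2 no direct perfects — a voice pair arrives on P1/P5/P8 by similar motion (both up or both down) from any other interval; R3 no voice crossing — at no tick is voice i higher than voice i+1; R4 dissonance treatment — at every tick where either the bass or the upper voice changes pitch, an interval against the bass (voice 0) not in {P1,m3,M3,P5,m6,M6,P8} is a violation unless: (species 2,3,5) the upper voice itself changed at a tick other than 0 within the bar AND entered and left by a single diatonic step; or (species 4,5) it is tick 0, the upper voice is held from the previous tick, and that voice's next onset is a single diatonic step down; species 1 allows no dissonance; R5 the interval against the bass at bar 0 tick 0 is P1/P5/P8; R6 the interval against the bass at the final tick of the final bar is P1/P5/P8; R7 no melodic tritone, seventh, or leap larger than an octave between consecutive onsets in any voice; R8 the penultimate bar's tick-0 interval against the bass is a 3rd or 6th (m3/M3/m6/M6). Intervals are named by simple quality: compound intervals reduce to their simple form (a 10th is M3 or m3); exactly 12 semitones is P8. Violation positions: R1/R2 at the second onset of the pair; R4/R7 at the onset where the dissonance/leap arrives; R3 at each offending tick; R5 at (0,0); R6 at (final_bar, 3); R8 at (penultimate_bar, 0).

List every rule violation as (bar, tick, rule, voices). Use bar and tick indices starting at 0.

(6, 0, R2, (0, 1))
(11, 0, R2, (0, 1))

bar 0: v0=C3 v1=C4 downbeat P8
bar 1: v0=D3 v1=A3 downbeat P5
bar 2: v0=B2 v1=B3 downbeat P8
bar 3: v0=C3 v1=E3 downbeat M3
bar 4: v0=D3 v1=B3 downbeat M6
bar 5: v0=F3 v1=A3 downbeat M3
bar 6: v0=A3 v1=A4 downbeat P8
bar 7: v0=G3 v1=E4 downbeat M6
bar 8: v0=F3 v1=D4 downbeat M6
bar 9: v0=E3 v1=G3 downbeat m3
bar 10: v0=B2 v1=G3 downbeat m6
bar 11: v0=C3 v1=C4 downbeat P8
  -> R2 @ bar 6 tick 0 v(0, 1): F3/A3 M3 -> A3/A4 P8 similar
  -> R2 @ bar 11 tick 0 v(0, 1): B2/G3 m6 -> C3/C4 P8 similar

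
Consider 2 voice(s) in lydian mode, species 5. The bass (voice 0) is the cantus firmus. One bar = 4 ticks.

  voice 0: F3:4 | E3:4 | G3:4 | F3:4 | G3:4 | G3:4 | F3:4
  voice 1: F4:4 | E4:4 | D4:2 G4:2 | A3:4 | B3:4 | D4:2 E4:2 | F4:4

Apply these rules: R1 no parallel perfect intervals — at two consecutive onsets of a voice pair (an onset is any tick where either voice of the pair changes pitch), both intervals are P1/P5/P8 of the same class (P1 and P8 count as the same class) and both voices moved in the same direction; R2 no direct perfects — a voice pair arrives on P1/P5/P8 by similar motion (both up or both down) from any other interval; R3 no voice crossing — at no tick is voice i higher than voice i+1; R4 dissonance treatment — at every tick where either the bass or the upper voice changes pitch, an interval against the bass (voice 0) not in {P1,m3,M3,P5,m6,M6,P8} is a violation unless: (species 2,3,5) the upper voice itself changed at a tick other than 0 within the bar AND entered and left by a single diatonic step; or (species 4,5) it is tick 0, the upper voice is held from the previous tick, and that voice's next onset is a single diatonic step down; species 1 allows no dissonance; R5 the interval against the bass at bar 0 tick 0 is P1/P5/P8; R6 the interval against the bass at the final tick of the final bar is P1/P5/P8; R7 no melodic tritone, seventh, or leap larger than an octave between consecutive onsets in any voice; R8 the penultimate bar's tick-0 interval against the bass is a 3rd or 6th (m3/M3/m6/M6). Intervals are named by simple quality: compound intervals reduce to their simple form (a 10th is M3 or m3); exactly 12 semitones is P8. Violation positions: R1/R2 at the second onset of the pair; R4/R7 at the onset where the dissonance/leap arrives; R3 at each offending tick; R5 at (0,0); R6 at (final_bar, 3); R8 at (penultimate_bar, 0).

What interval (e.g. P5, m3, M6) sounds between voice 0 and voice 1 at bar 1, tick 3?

voice 0=E3 voice 1=E4 -> P8

P8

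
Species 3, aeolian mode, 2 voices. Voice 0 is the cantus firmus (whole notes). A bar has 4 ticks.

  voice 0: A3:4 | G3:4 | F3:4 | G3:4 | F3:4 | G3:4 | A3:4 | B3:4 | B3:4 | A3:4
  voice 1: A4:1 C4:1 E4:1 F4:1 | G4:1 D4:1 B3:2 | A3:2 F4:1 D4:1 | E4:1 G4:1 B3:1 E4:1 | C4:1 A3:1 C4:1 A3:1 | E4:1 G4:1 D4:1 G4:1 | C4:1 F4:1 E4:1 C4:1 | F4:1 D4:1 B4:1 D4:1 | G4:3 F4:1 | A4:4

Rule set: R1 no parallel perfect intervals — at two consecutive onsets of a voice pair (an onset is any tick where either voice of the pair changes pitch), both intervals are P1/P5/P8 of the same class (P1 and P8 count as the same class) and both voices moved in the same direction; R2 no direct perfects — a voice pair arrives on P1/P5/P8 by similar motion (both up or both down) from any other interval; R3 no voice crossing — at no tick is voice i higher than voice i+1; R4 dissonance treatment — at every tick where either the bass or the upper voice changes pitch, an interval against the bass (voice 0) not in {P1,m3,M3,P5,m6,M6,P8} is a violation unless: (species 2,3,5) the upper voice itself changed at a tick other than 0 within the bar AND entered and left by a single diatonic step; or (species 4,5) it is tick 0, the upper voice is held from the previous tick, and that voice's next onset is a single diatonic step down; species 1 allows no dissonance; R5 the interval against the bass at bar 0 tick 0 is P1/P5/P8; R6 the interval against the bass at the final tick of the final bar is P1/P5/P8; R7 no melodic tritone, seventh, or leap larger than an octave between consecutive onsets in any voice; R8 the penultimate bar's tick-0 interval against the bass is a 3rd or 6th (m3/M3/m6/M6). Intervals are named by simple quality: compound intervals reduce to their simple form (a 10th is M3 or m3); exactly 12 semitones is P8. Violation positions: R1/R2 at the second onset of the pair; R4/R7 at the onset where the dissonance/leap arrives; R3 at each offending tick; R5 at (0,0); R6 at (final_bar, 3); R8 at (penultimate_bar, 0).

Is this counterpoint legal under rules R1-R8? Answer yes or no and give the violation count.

No (3 violations)

bar 0: v0=A3 v1=A4 (P8)
bar 1: v0=G3 v1=G4 (P8)
bar 2: v0=F3 v1=A3 (M3)
bar 3: v0=G3 v1=E4 (M6)
bar 4: v0=F3 v1=C4 (P5)
bar 5: v0=G3 v1=E4 (M6)
bar 6: v0=A3 v1=C4 (m3)
bar 7: v0=B3 v1=F4 (TT)
bar 8: v0=B3 v1=G4 (m6)
bar 9: v0=A3 v1=A4 (P8)
  R2 @ bar4.0: G3/E4 M6 -> F3/C4 P5 similar
  R4 @ bar7.0: B3/F4 TT untreated
  R4 @ bar8.3: B3/F4 TT untreated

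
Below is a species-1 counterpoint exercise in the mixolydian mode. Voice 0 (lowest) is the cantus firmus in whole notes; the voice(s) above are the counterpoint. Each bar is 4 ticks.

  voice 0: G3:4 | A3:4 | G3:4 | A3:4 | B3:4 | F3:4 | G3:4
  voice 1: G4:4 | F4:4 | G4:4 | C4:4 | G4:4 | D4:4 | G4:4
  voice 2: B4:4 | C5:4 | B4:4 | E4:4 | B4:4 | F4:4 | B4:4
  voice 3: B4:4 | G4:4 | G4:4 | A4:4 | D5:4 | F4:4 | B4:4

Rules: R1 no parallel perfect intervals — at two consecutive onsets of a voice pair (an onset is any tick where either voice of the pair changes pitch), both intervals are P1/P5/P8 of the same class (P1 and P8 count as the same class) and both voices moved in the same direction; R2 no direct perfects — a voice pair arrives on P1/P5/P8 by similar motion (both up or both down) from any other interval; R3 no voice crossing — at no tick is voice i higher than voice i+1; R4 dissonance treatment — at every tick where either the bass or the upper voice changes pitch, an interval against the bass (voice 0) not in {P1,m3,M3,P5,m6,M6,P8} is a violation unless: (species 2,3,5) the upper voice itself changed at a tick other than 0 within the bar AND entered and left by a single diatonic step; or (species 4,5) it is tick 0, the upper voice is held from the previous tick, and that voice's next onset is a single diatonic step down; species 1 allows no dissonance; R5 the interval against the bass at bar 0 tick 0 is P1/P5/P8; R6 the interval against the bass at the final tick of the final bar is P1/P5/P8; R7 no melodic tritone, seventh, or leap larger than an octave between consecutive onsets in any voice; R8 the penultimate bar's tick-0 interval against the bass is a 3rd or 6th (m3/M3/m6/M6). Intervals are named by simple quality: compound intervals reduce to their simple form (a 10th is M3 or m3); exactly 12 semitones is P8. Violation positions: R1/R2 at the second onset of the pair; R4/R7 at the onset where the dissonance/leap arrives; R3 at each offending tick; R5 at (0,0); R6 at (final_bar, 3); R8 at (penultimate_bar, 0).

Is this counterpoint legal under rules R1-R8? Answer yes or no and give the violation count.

No (27 violations)

bar 0: v0=G3 v1=G4 v2=B4 v3=B4 (M3)
bar 1: v0=A3 v1=F4 v2=C5 v3=G4 (m7)
bar 2: v0=G3 v1=G4 v2=B4 v3=G4 (P8)
bar 3: v0=A3 v1=C4 v2=E4 v3=A4 (P8)
bar 4: v0=B3 v1=G4 v2=B4 v3=D5 (m3)
bar 5: v0=F3 v1=D4 v2=F4 v3=F4 (P8)
bar 6: v0=G3 v1=G4 v2=B4 v3=B4 (M3)
  R5 @ bar0.0: opens on M3
  R5 @ bar0.0: opens on M3
  R3 @ bar1.0: C5 above G4
  R4 @ bar1.0: A3/G4 m7 untreated
  R3 @ bar1.1: C5 above G4
  R3 @ bar1.2: C5 above G4
  R3 @ bar1.3: C5 above G4
  R3 @ bar2.0: B4 above G4
  R3 @ bar2.1: B4 above G4
  R3 @ bar2.2: B4 above G4
  R3 @ bar2.3: B4 above G4
  R1 @ bar3.0: G3/G4 P8 -> A3/A4 P8 similar
  R2 @ bar4.0: A3/E4 P5 -> B3/B4 P8 similar
  R2 @ bar4.0: C4/A4 M6 -> G4/D5 P5 similar
  R1 @ bar5.0: B3/B4 P8 -> F3/F4 P8 similar
  R2 @ bar5.0: B3/D5 m3 -> F3/F4 P8 similar
  R2 @ bar5.0: B4/D5 m3 -> F4/F4 P1 similar
  R7 @ bar5.0: B3->F3 leap 6st
  R7 @ bar5.0: B4->F4 leap 6st
  R8 @ bar5.0: penult P8 not 3rd/6th
  R8 @ bar5.0: penult P8 not 3rd/6th
  R1 @ bar6.0: F4/F4 P1 -> B4/B4 P1 similar
  R2 @ bar6.0: F3/D4 M6 -> G3/G4 P8 similar
  R7 @ bar6.0: F4->B4 leap 6st
  R7 @ bar6.0: F4->B4 leap 6st
  R6 @ bar6.3: closes on M3
  R6 @ bar6.3: closes on M3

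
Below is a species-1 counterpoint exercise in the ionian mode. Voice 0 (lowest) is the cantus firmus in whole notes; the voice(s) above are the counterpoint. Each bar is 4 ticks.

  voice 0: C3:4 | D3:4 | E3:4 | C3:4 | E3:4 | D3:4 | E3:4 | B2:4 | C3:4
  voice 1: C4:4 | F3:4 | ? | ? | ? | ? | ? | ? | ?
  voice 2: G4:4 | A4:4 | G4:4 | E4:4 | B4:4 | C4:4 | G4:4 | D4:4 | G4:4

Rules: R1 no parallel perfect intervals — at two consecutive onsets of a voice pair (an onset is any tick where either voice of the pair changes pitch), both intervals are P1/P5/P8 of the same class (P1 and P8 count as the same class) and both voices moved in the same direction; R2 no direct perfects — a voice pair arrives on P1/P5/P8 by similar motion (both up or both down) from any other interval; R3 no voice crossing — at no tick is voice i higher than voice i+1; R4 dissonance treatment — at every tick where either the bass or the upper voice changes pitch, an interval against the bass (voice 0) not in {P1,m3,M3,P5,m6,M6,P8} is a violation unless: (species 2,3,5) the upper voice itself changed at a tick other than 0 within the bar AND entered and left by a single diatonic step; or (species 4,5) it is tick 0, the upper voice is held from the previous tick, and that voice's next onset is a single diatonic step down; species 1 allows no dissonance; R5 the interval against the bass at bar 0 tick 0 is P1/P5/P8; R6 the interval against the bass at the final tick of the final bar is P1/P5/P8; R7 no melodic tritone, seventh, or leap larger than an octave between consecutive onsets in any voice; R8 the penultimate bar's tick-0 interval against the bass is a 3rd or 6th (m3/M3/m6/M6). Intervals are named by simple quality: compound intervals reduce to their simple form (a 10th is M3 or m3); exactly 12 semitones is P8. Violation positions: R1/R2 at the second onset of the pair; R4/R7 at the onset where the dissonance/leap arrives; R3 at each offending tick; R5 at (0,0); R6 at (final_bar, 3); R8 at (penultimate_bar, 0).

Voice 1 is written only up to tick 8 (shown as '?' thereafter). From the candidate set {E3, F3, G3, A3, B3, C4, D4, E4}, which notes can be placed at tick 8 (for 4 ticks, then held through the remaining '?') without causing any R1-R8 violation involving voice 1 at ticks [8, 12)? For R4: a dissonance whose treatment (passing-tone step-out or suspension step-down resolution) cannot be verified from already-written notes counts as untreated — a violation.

E3: legal
F3: violates R4
G3: legal
A3: violates R4
B3: violates R2,R7
C4: legal
D4: violates R4
E4: violates R2,R7

{C4, E3, G3}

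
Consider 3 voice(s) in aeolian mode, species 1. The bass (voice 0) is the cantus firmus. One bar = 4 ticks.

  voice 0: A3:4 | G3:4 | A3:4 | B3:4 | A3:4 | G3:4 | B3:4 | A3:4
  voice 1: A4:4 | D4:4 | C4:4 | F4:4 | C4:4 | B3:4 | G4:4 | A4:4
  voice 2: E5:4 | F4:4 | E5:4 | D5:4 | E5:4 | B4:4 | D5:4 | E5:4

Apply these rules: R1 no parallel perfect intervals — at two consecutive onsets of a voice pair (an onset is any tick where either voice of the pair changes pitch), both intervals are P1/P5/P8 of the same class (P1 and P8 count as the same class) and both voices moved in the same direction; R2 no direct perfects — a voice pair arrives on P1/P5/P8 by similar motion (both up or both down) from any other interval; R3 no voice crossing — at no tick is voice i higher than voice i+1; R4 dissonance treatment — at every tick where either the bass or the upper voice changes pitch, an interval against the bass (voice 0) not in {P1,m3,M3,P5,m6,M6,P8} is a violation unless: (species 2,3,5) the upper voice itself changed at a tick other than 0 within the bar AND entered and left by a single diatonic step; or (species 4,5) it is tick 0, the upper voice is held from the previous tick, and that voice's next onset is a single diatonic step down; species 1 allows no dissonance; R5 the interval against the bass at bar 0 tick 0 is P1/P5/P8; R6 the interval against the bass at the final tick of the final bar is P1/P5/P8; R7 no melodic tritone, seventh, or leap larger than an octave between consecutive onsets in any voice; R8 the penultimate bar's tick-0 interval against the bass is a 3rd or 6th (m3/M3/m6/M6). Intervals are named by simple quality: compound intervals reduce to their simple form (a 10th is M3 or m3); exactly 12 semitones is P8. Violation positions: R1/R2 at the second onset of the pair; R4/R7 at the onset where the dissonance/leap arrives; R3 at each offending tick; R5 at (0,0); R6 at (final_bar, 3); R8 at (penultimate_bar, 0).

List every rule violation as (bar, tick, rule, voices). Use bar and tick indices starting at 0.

(1, 0, R2, (0, 1))
(1, 0, R4, (0, 2))
(1, 0, R7, (2,))
(2, 0, R2, (0, 2))
(2, 0, R7, (2,))
(3, 0, R4, (0, 1))
(5, 0, R2, (1, 2))
(6, 0, R2, (1, 2))
(7, 0, R1, (1, 2))

bar 0: v0=A3 v1=A4 v2=E5 downbeat P5
bar 1: v0=G3 v1=D4 v2=F4 downbeat m7
bar 2: v0=A3 v1=C4 v2=E5 downbeat P5
bar 3: v0=B3 v1=F4 v2=D5 downbeat m3
bar 4: v0=A3 v1=C4 v2=E5 downbeat P5
bar 5: v0=G3 v1=B3 v2=B4 downbeat M3
bar 6: v0=B3 v1=G4 v2=D5 downbeat m3
bar 7: v0=A3 v1=A4 v2=E5 downbeat P5
  -> R2 @ bar 1 tick 0 v(0, 1): A3/A4 P8 -> G3/D4 P5 similar
  -> R4 @ bar 1 tick 0 v(0, 2): G3/F4 m7 untreated
  -> R7 @ bar 1 tick 0 v(2,): E5->F4 leap 11st
  -> R2 @ bar 2 tick 0 v(0, 2): G3/F4 m7 -> A3/E5 P5 similar
  -> R7 @ bar 2 tick 0 v(2,): F4->E5 leap 11st
  -> R4 @ bar 3 tick 0 v(0, 1): B3/F4 TT untreated
  -> R2 @ bar 5 tick 0 v(1, 2): C4/E5 M3 -> B3/B4 P8 similar
  -> R2 @ bar 6 tick 0 v(1, 2): B3/B4 P8 -> G4/D5 P5 similar
  -> R1 @ bar 7 tick 0 v(1, 2): G4/D5 P5 -> A4/E5 P5 similar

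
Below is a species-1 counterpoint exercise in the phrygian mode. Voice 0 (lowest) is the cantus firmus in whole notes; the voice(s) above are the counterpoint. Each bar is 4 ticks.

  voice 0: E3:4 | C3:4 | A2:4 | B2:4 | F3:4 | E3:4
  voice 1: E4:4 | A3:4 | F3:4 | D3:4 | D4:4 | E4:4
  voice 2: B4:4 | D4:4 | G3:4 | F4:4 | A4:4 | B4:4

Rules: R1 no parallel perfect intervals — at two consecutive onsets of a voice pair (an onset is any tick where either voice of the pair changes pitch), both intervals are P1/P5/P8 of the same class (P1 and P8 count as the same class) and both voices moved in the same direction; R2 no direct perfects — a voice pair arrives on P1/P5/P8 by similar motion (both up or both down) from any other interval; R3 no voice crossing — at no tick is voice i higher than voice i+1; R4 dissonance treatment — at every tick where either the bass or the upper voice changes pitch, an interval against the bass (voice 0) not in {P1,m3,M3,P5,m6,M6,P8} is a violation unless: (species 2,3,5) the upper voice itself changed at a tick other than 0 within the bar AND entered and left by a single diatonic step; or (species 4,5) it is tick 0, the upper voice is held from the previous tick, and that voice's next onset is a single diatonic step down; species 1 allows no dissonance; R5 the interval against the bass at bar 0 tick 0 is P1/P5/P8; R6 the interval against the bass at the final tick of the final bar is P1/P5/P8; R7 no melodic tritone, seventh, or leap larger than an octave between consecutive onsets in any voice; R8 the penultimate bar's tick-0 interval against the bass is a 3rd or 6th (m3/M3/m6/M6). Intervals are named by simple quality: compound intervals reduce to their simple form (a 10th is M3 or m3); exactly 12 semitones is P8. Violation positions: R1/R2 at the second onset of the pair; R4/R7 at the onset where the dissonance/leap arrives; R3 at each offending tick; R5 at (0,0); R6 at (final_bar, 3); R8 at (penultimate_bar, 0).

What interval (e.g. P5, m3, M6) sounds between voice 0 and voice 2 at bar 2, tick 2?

voice 0=A2 voice 2=G3 -> m7

m7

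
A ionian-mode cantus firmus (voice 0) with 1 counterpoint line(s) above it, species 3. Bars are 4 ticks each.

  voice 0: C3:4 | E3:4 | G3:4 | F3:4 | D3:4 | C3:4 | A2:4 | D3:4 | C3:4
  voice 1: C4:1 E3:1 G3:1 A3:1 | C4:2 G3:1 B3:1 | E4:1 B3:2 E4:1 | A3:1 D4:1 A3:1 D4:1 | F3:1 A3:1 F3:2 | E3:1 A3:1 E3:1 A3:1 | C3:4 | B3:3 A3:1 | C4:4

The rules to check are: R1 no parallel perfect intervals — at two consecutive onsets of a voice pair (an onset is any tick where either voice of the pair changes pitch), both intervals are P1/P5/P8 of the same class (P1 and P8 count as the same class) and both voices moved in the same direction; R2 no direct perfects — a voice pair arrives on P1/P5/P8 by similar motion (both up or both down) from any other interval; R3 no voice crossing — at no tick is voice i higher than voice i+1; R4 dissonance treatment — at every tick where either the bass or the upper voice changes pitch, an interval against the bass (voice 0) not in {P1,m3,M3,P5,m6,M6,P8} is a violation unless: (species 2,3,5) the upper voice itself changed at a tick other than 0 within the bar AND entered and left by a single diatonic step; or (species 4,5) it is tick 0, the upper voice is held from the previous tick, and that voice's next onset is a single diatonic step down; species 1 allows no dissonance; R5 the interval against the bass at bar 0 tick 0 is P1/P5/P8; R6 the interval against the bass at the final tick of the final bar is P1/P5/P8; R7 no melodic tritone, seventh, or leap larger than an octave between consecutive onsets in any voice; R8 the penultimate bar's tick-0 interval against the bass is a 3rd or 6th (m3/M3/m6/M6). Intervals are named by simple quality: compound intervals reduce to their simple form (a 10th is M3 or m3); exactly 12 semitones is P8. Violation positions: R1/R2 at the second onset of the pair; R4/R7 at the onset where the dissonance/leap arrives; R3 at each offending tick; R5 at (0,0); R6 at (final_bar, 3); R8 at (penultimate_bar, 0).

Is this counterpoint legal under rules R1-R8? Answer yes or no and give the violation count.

bar 0: v0=C3 v1=C4 (P8)
bar 1: v0=E3 v1=C4 (m6)
bar 2: v0=G3 v1=E4 (M6)
bar 3: v0=F3 v1=A3 (M3)
bar 4: v0=D3 v1=F3 (m3)
bar 5: v0=C3 v1=E3 (M3)
bar 6: v0=A2 v1=C3 (m3)
bar 7: v0=D3 v1=B3 (M6)
bar 8: v0=C3 v1=C4 (P8)
  R7 @ bar7.0: C3->B3 leap 11st

No (1 violations)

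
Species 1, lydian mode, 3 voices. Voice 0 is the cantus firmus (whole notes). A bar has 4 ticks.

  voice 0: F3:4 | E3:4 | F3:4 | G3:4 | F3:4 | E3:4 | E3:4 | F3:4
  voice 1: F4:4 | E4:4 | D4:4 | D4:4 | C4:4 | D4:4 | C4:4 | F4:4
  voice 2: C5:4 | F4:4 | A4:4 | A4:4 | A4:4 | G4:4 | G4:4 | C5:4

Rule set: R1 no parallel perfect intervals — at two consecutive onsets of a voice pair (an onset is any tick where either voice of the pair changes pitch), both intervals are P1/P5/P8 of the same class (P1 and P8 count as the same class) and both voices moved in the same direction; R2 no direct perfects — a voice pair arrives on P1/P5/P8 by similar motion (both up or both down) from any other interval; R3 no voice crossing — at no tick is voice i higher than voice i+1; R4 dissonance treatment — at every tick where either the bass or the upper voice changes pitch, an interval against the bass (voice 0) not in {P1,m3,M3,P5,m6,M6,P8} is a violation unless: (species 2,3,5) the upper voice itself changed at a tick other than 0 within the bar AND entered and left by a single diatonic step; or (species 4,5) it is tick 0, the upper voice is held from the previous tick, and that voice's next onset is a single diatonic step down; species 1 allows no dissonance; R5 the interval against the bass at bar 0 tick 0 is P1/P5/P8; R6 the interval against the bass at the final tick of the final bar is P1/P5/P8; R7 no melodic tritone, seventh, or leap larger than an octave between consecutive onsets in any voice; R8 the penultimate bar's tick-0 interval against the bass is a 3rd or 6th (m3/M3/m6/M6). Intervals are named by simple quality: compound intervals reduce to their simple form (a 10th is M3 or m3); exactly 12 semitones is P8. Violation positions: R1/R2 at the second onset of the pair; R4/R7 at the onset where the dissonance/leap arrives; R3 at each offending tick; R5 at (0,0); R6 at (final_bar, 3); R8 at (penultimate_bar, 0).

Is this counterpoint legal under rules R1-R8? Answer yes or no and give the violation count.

bar 0: v0=F3 v1=F4 v2=C5 (P5)
bar 1: v0=E3 v1=E4 v2=F4 (m2)
bar 2: v0=F3 v1=D4 v2=A4 (M3)
bar 3: v0=G3 v1=D4 v2=A4 (M2)
bar 4: v0=F3 v1=C4 v2=A4 (M3)
bar 5: v0=E3 v1=D4 v2=G4 (m3)
bar 6: v0=E3 v1=C4 v2=G4 (m3)
bar 7: v0=F3 v1=F4 v2=C5 (P5)
  R1 @ bar1.0: F3/F4 P8 -> E3/E4 P8 similar
  R4 @ bar1.0: E3/F4 m2 untreated
  R4 @ bar3.0: G3/A4 M2 untreated
  R1 @ bar4.0: G3/D4 P5 -> F3/C4 P5 similar
  R4 @ bar5.0: E3/D4 m7 untreated
  R1 @ bar7.0: C4/G4 P5 -> F4/C5 P5 similar
  R2 @ bar7.0: E3/C4 m6 -> F3/F4 P8 similar
  R2 @ bar7.0: E3/G4 m3 -> F3/C5 P5 similar

No (8 violations)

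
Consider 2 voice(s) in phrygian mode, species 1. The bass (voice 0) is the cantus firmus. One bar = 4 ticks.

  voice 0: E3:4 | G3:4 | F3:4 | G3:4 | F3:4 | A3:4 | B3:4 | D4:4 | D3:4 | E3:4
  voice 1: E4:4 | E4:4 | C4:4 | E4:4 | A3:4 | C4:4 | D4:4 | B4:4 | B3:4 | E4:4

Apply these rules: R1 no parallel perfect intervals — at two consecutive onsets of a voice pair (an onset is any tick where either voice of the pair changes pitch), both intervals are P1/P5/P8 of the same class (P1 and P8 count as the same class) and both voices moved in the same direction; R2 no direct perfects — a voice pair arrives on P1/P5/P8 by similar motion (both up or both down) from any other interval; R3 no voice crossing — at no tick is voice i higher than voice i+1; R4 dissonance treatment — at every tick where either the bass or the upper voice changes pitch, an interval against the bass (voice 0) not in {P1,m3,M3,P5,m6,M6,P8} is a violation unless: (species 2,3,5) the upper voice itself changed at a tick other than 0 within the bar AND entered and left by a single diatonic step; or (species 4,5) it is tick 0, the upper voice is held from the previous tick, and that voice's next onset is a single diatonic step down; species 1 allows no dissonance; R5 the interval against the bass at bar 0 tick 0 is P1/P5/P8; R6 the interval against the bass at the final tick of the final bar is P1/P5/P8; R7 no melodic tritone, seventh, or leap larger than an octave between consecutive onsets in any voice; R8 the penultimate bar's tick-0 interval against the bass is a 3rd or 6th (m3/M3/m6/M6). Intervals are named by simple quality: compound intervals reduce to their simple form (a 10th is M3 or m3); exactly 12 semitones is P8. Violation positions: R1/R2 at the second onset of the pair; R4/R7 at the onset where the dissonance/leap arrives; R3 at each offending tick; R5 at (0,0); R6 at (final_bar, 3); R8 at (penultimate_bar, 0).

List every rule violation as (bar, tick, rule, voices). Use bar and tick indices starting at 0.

bar 0: v0=E3 v1=E4 downbeat P8
bar 1: v0=G3 v1=E4 downbeat M6
bar 2: v0=F3 v1=C4 downbeat P5
bar 3: v0=G3 v1=E4 downbeat M6
bar 4: v0=F3 v1=A3 downbeat M3
bar 5: v0=A3 v1=C4 downbeat m3
bar 6: v0=B3 v1=D4 downbeat m3
bar 7: v0=D4 v1=B4 downbeat M6
bar 8: v0=D3 v1=B3 downbeat M6
bar 9: v0=E3 v1=E4 downbeat P8
  -> R2 @ bar 2 tick 0 v(0, 1): G3/E4 M6 -> F3/C4 P5 similar
  -> R2 @ bar 9 tick 0 v(0, 1): D3/B3 M6 -> E3/E4 P8 similar

(2, 0, R2, (0, 1))
(9, 0, R2, (0, 1))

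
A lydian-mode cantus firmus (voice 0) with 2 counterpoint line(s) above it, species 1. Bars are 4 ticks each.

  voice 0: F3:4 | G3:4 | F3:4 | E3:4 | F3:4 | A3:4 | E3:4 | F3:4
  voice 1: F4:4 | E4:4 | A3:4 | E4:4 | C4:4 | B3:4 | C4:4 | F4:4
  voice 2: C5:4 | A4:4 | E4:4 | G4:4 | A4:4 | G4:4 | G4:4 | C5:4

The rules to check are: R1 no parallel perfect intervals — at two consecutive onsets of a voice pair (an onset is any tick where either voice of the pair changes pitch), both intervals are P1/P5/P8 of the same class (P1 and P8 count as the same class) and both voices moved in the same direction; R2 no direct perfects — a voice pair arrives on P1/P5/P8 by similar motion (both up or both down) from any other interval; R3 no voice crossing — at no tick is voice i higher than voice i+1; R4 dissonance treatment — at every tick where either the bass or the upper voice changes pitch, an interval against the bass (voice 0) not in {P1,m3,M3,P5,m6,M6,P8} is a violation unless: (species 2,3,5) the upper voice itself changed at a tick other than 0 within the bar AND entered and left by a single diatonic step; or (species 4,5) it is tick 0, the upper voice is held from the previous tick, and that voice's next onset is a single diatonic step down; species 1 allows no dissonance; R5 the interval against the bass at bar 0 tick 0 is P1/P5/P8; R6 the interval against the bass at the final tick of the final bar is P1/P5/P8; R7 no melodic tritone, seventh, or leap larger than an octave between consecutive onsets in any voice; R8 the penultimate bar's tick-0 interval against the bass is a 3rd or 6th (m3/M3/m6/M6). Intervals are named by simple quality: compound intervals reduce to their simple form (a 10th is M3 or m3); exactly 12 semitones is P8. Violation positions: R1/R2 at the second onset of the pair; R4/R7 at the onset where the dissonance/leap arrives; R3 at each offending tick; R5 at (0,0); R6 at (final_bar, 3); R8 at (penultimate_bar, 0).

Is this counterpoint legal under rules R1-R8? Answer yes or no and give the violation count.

No (8 violations)

bar 0: v0=F3 v1=F4 v2=C5 (P5)
bar 1: v0=G3 v1=E4 v2=A4 (M2)
bar 2: v0=F3 v1=A3 v2=E4 (M7)
bar 3: v0=E3 v1=E4 v2=G4 (m3)
bar 4: v0=F3 v1=C4 v2=A4 (M3)
bar 5: v0=A3 v1=B3 v2=G4 (m7)
bar 6: v0=E3 v1=C4 v2=G4 (m3)
bar 7: v0=F3 v1=F4 v2=C5 (P5)
  R4 @ bar1.0: G3/A4 M2 untreated
  R2 @ bar2.0: E4/A4 P4 -> A3/E4 P5 similar
  R4 @ bar2.0: F3/E4 M7 untreated
  R4 @ bar5.0: A3/B3 M2 untreated
  R4 @ bar5.0: A3/G4 m7 untreated
  R1 @ bar7.0: C4/G4 P5 -> F4/C5 P5 similar
  R2 @ bar7.0: E3/C4 m6 -> F3/F4 P8 similar
  R2 @ bar7.0: E3/G4 m3 -> F3/C5 P5 similar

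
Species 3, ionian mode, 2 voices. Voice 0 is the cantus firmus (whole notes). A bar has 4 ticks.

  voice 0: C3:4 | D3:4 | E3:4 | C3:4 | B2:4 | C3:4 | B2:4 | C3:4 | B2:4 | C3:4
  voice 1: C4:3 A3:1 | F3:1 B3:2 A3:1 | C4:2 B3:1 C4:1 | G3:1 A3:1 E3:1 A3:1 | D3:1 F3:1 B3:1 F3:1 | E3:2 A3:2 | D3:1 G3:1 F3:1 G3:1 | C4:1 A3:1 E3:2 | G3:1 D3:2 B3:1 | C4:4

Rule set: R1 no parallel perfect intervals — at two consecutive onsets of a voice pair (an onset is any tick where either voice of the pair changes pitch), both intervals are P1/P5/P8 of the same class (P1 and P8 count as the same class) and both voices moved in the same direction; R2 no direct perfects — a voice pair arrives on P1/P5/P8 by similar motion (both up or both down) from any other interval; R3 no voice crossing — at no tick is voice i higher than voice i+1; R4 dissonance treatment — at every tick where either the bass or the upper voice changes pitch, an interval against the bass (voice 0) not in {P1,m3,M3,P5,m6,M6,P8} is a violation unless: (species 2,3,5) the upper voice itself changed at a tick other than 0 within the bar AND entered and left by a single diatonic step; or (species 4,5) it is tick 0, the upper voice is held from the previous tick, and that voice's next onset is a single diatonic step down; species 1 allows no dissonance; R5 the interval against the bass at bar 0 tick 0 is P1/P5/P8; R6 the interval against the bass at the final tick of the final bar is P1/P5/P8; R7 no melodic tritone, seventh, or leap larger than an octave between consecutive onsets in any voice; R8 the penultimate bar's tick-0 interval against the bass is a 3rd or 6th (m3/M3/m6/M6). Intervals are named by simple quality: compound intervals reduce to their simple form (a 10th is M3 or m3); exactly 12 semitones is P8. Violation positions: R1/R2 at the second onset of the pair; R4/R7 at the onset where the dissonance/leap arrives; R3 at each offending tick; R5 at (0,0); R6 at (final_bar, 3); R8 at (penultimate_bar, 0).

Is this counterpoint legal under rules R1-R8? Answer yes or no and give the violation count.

No (8 violations)

bar 0: v0=C3 v1=C4 (P8)
bar 1: v0=D3 v1=F3 (m3)
bar 2: v0=E3 v1=C4 (m6)
bar 3: v0=C3 v1=G3 (P5)
bar 4: v0=B2 v1=D3 (m3)
bar 5: v0=C3 v1=E3 (M3)
bar 6: v0=B2 v1=D3 (m3)
bar 7: v0=C3 v1=C4 (P8)
bar 8: v0=B2 v1=G3 (m6)
bar 9: v0=C3 v1=C4 (P8)
  R7 @ bar1.1: F3->B3 leap 6st
  R2 @ bar3.0: E3/C4 m6 -> C3/G3 P5 similar
  R4 @ bar4.1: B2/F3 TT untreated
  R7 @ bar4.2: F3->B3 leap 6st
  R4 @ bar4.3: B2/F3 TT untreated
  R7 @ bar4.3: B3->F3 leap 6st
  R2 @ bar7.0: B2/G3 m6 -> C3/C4 P8 similar
  R1 @ bar9.0: B2/B3 P8 -> C3/C4 P8 similar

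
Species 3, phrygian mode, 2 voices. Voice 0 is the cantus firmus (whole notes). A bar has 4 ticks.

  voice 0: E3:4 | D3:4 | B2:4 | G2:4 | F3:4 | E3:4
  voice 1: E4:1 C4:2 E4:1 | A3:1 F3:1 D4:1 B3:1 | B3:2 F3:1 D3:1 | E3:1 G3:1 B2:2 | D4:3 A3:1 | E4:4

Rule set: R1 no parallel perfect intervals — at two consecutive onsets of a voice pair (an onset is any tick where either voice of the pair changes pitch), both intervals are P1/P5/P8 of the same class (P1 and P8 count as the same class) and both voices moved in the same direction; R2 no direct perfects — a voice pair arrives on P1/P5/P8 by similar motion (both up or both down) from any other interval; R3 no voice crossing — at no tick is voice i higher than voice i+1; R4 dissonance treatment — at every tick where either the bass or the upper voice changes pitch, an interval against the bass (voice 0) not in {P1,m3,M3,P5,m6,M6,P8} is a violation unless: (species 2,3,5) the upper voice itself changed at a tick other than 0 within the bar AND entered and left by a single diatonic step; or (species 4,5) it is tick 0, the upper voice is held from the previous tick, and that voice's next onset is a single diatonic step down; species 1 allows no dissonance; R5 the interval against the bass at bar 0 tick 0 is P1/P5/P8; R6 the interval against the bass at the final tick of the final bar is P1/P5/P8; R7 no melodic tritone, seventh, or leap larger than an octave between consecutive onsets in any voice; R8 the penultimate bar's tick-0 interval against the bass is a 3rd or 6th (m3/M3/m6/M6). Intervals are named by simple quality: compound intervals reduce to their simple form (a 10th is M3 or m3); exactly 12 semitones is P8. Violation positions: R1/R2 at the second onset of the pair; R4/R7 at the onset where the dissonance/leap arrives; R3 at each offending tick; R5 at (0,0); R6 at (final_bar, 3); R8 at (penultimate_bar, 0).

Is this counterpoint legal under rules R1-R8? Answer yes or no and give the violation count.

No (5 violations)

bar 0: v0=E3 v1=E4 (P8)
bar 1: v0=D3 v1=A3 (P5)
bar 2: v0=B2 v1=B3 (P8)
bar 3: v0=G2 v1=E3 (M6)
bar 4: v0=F3 v1=D4 (M6)
bar 5: v0=E3 v1=E4 (P8)
  R2 @ bar1.0: E3/E4 P8 -> D3/A3 P5 similar
  R4 @ bar2.2: B2/F3 TT untreated
  R7 @ bar2.2: B3->F3 leap 6st
  R7 @ bar4.0: G2->F3 leap 10st
  R7 @ bar4.0: B2->D4 leap 15st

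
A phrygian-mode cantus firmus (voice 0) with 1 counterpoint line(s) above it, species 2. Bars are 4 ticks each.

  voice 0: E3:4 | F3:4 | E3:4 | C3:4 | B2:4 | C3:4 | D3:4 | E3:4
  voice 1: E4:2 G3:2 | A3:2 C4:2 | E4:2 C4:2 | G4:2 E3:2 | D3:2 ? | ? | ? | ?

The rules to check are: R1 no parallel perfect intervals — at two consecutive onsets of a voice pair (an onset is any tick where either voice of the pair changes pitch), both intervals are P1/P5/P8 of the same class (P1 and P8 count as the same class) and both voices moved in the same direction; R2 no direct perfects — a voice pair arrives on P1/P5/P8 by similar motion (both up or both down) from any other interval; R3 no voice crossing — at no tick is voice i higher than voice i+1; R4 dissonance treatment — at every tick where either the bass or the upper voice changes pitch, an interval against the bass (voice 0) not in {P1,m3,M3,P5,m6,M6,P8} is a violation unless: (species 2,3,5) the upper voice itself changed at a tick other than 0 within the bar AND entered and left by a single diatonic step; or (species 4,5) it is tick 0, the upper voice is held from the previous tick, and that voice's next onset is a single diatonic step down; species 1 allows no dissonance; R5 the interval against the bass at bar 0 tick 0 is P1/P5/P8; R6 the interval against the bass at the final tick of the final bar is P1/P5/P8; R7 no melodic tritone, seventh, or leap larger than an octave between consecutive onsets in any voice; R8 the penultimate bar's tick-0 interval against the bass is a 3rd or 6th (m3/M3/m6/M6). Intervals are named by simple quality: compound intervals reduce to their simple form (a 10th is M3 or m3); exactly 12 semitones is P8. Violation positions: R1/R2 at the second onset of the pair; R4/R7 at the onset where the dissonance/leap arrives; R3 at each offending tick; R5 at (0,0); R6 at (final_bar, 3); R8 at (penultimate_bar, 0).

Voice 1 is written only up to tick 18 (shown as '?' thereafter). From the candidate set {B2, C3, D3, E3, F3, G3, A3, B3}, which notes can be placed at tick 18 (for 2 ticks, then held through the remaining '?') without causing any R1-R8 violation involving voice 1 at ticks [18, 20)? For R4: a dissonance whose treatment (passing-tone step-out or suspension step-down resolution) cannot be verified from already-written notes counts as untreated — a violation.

B2: legal
C3: violates R4
D3: legal
E3: violates R4
F3: violates R4
G3: legal
A3: violates R4
B3: legal

{B2, B3, D3, G3}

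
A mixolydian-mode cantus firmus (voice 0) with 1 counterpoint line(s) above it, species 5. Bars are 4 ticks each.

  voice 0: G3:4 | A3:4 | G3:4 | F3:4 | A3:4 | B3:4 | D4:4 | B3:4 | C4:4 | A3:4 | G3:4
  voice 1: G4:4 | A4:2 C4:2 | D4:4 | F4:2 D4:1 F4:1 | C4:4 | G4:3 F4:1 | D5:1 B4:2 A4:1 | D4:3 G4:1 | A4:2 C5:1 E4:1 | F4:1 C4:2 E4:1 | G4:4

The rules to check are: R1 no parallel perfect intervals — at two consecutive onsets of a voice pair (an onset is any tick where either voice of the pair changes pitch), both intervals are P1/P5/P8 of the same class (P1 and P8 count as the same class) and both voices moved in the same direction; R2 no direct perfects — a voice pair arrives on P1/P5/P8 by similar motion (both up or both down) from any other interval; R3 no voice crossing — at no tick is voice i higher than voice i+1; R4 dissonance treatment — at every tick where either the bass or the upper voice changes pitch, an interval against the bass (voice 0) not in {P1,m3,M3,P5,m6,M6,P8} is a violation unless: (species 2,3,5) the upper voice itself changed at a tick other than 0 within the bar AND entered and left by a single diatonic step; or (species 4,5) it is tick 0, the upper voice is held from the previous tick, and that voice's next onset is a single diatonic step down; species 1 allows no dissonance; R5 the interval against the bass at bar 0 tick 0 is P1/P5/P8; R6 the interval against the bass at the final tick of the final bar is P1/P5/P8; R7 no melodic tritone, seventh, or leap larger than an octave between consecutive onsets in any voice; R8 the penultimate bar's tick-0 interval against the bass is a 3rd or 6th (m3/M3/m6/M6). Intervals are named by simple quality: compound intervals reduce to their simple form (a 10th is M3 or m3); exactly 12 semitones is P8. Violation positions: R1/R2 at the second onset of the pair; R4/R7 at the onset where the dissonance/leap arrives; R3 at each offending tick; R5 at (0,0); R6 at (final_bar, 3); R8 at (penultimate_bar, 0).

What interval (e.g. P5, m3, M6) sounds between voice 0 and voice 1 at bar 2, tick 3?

P5

voice 0=G3 voice 1=D4 -> P5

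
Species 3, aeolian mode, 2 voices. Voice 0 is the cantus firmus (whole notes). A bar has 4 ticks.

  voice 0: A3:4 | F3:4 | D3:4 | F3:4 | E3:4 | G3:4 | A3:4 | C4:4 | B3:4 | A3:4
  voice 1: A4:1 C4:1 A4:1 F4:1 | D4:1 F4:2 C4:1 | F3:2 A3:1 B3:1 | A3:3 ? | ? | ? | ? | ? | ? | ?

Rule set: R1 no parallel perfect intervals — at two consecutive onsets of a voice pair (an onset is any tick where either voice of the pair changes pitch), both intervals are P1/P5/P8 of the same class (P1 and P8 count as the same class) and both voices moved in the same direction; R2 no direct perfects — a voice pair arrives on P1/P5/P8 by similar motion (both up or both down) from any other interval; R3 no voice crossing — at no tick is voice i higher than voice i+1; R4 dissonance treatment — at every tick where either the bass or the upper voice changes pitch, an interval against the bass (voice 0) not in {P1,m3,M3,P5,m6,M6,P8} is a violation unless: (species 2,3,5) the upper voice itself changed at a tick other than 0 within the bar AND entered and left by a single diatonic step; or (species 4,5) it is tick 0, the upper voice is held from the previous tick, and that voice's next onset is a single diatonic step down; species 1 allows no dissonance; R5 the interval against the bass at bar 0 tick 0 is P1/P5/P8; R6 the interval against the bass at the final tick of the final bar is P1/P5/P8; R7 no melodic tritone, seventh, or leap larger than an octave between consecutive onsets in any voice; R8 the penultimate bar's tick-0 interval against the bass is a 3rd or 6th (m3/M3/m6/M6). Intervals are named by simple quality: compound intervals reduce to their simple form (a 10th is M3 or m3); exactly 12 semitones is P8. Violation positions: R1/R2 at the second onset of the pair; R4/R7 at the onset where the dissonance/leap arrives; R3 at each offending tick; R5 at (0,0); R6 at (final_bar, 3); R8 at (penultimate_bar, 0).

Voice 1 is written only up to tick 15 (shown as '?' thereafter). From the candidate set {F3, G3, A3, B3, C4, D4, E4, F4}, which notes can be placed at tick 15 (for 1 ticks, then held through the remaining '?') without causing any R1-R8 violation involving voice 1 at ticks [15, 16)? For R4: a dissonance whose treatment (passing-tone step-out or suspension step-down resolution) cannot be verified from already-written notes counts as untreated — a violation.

F3: legal
G3: violates R4
A3: legal
B3: violates R4
C4: legal
D4: legal
E4: violates R4
F4: legal

{A3, C4, D4, F3, F4}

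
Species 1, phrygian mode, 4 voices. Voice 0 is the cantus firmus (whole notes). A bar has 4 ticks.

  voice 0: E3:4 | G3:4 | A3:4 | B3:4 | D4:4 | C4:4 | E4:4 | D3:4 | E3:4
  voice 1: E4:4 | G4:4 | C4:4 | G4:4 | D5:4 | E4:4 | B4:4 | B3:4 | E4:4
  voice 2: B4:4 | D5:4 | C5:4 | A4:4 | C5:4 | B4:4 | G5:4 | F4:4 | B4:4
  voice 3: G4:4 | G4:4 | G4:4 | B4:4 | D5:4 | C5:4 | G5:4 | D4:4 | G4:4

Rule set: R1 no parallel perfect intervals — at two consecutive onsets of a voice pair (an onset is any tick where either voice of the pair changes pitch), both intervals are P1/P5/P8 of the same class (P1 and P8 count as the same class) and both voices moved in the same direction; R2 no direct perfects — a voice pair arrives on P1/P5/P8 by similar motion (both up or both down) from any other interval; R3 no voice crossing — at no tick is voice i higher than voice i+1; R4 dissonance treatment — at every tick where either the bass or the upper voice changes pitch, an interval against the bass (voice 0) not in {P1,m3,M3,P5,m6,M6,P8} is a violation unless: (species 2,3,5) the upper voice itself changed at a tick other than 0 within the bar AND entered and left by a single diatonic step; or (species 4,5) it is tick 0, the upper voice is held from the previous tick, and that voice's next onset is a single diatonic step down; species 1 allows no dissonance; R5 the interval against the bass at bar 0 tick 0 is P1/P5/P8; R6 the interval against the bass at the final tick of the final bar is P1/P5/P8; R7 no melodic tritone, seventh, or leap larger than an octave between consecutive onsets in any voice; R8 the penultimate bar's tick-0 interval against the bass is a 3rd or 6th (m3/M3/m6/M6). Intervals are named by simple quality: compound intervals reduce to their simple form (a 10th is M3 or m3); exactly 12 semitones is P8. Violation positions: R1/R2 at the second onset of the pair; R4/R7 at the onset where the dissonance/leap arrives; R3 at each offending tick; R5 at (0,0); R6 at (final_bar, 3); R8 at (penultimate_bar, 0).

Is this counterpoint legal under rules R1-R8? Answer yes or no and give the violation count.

No (52 violations)

bar 0: v0=E3 v1=E4 v2=B4 v3=G4 (m3)
bar 1: v0=G3 v1=G4 v2=D5 v3=G4 (P8)
bar 2: v0=A3 v1=C4 v2=C5 v3=G4 (m7)
bar 3: v0=B3 v1=G4 v2=A4 v3=B4 (P8)
bar 4: v0=D4 v1=D5 v2=C5 v3=D5 (P8)
bar 5: v0=C4 v1=E4 v2=B4 v3=C5 (P8)
bar 6: v0=E4 v1=B4 v2=G5 v3=G5 (m3)
bar 7: v0=D3 v1=B3 v2=F4 v3=D4 (P8)
bar 8: v0=E3 v1=E4 v2=B4 v3=G4 (m3)
  R3 @ bar0.0: B4 above G4
  R5 @ bar0.0: opens on m3
  R3 @ bar0.1: B4 above G4
  R3 @ bar0.2: B4 above G4
  R3 @ bar0.3: B4 above G4
  R1 @ bar1.0: E3/E4 P8 -> G3/G4 P8 similar
  R1 @ bar1.0: E3/B4 P5 -> G3/D5 P5 similar
  R1 @ bar1.0: E4/B4 P5 -> G4/D5 P5 similar
  R3 @ bar1.0: D5 above G4
  R3 @ bar1.1: D5 above G4
  R3 @ bar1.2: D5 above G4
  R3 @ bar1.3: D5 above G4
  R2 @ bar2.0: G4/D5 P5 -> C4/C5 P8 similar
  R3 @ bar2.0: C5 above G4
  R4 @ bar2.0: A3/G4 m7 untreated
  R3 @ bar2.1: C5 above G4
  R3 @ bar2.2: C5 above G4
  R3 @ bar2.3: C5 above G4
  R2 @ bar3.0: A3/G4 m7 -> B3/B4 P8 similar
  R4 @ bar3.0: B3/A4 m7 untreated
  R1 @ bar4.0: B3/B4 P8 -> D4/D5 P8 similar
  R2 @ bar4.0: B3/G4 m6 -> D4/D5 P8 similar
  R2 @ bar4.0: G4/B4 M3 -> D5/D5 P1 similar
  R3 @ bar4.0: D5 above C5
  R4 @ bar4.0: D4/C5 m7 untreated
  R3 @ bar4.1: D5 above C5
  R3 @ bar4.2: D5 above C5
  R3 @ bar4.3: D5 above C5
  R1 @ bar5.0: D4/D5 P8 -> C4/C5 P8 similar
  R2 @ bar5.0: D5/C5 M2 -> E4/B4 P5 similar
  R4 @ bar5.0: C4/B4 M7 untreated
  R7 @ bar5.0: D5->E4 leap 10st
  R2 @ bar6.0: C4/E4 M3 -> E4/B4 P5 similar
  R2 @ bar6.0: B4/C5 m2 -> G5/G5 P1 similar
  R2 @ bar7.0: E4/G5 m3 -> D3/D4 P8 similar
  R3 @ bar7.0: F4 above D4
  R7 @ bar7.0: E4->D3 leap 14st
  R7 @ bar7.0: G5->F4 leap 14st
  R7 @ bar7.0: G5->D4 leap 17st
  R8 @ bar7.0: penult P8 not 3rd/6th
  R3 @ bar7.1: F4 above D4
  R3 @ bar7.2: F4 above D4
  R3 @ bar7.3: F4 above D4
  R2 @ bar8.0: D3/B3 M6 -> E3/E4 P8 similar
  R2 @ bar8.0: D3/F4 m3 -> E3/B4 P5 similar
  R2 @ bar8.0: B3/F4 TT -> E4/B4 P5 similar
  R3 @ bar8.0: B4 above G4
  R7 @ bar8.0: F4->B4 leap 6st
  R3 @ bar8.1: B4 above G4
  R3 @ bar8.2: B4 above G4
  R3 @ bar8.3: B4 above G4
  R6 @ bar8.3: closes on m3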